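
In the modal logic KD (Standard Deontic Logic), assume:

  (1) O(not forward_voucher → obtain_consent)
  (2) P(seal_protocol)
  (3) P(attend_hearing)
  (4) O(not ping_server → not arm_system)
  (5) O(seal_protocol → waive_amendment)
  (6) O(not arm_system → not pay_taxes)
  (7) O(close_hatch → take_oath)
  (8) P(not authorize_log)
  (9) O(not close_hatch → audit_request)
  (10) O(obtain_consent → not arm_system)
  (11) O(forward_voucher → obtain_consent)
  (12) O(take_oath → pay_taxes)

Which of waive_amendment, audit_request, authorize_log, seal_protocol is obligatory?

audit_request

Premises 1 and 11 are O(not forward_voucher → obtain_consent) and O(forward_voucher → obtain_consent); every ideal world satisfies not forward_voucher or forward_voucher, so in either case obtain_consent holds — hence O(obtain_consent).
Applying K to premise 10 (O(obtain_consent → not arm_system)) and O(obtain_consent) yields O(not arm_system).
From O(not arm_system) and premise 6, O(not arm_system → not pay_taxes), we obtain O(not pay_taxes).
The contrapositive of premise 12 (O(take_oath → pay_taxes)) is O(not pay_taxes → not take_oath), and O(not pay_taxes) is already established, so O(not take_oath).
Premise 7 is O(close_hatch → take_oath); contrapositively O(not take_oath → not close_hatch). Since O(not take_oath) holds, K gives O(not close_hatch).
With premise 9, O(not close_hatch → audit_request), the K-axiom yields O(audit_request).
So O(audit_request) holds — audit_request is obligatory. None of the other listed options is made obligatory by any chain of premises.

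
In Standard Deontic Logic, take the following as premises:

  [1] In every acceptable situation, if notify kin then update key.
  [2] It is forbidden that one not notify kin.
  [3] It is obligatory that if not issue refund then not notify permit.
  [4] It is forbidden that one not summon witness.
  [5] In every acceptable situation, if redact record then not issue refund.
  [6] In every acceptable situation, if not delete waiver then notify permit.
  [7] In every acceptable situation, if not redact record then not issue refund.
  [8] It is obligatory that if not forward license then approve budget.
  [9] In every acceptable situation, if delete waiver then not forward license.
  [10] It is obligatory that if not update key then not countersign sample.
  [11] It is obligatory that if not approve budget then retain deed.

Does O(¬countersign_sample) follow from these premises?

Premise 10 is O(¬update_key → ¬countersign_sample), but O(¬update_key) is not derivable from the premises, so it does not yield O(¬countersign_sample).
No other premise forces O(¬countersign_sample). An ideal world satisfying every premise can still have ¬countersign_sample false, so O(¬countersign_sample) is not derivable.

No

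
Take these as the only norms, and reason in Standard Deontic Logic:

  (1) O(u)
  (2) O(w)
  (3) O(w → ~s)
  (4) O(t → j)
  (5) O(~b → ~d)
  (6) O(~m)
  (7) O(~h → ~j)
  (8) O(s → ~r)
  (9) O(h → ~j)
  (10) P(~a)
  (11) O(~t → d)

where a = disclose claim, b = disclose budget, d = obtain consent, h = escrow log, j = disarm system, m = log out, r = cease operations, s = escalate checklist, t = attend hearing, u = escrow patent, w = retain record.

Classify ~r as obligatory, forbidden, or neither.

Premise 8 is O(s → ~r), but O(s) is not derivable from the premises, so it does not yield O(~r).
No premise or chain of K-axiom applications forces O(~r), and none forces O(r). So ~r is neither obligatory nor forbidden under these norms.

Neither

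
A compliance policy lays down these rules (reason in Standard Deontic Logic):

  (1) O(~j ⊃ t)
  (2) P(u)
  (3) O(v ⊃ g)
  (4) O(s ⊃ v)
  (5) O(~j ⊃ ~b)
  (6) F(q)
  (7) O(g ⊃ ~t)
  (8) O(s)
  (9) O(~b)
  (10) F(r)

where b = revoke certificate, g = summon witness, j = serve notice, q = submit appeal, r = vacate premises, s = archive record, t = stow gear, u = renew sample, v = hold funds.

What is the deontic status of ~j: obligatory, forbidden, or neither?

Forbidden

Premise 8 states O(s) outright.
Premise 4 is O(s ⊃ v); since O(s), deontic closure gives O(v).
From O(v) and premise 3, O(v ⊃ g), we obtain O(g).
With premise 7, O(g ⊃ ~t), the K-axiom yields O(~t).
Premise 1 is O(~j ⊃ t); contrapositively O(~t ⊃ j). Since O(~t) holds, K gives O(j).
Premises 2, 5, 6, 9, 10 do not contribute to this derivation.
Thus O(j), which is F(~j): ~j is forbidden.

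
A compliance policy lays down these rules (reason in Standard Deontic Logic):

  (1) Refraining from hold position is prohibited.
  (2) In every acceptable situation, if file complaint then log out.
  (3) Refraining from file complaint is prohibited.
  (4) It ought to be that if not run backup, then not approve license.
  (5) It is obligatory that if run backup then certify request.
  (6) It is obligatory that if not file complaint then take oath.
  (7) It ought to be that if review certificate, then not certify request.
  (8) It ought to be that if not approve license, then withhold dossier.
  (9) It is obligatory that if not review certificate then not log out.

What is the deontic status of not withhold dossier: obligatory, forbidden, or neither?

Forbidden

F(¬file_complaint) at premise 3 means O(file_complaint).
From O(file_complaint) and premise 2, O(file_complaint → log_out), we obtain O(log_out).
Premise 9, O(¬review_certificate → ¬log_out), contraposes to O(log_out → review_certificate); with O(log_out) we get O(review_certificate).
Applying K to premise 7 (O(review_certificate → ¬certify_request)) and O(review_certificate) yields O(¬certify_request).
Premise 5, O(run_backup → certify_request), contraposes to O(¬certify_request → ¬run_backup); with O(¬certify_request) we get O(¬run_backup).
Premise 4 is O(¬run_backup → ¬approve_license); since O(¬run_backup), deontic closure gives O(¬approve_license).
From O(¬approve_license) and premise 8, O(¬approve_license → withhold_dossier), we obtain O(withhold_dossier).
Premises 1, 6 do not contribute to this derivation.
Thus O(withhold_dossier), which is F(¬withhold_dossier): ¬withhold_dossier is forbidden.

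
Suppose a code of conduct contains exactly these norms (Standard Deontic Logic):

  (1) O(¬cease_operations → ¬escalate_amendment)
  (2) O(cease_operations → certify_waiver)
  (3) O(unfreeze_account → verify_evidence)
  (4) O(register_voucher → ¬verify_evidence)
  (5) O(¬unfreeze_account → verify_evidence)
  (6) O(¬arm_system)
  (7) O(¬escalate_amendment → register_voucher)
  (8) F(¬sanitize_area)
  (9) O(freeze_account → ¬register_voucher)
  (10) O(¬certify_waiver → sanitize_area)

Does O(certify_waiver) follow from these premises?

Yes

By case analysis on ¬unfreeze_account: premise 5 gives O(¬unfreeze_account → verify_evidence) and premise 3 gives O(unfreeze_account → verify_evidence), so O(verify_evidence) either way.
Premise 4, O(register_voucher → ¬verify_evidence), contraposes to O(verify_evidence → ¬register_voucher); with O(verify_evidence) we get O(¬register_voucher).
Premise 7, O(¬escalate_amendment → register_voucher), contraposes to O(¬register_voucher → escalate_amendment); with O(¬register_voucher) we get O(escalate_amendment).
The contrapositive of premise 1 (O(¬cease_operations → ¬escalate_amendment)) is O(escalate_amendment → cease_operations), and O(escalate_amendment) is already established, so O(cease_operations).
Applying K to premise 2 (O(cease_operations → certify_waiver)) and O(cease_operations) yields O(certify_waiver).
Premises 6, 8, 9, 10 do not contribute to this derivation.
So O(certify_waiver) follows.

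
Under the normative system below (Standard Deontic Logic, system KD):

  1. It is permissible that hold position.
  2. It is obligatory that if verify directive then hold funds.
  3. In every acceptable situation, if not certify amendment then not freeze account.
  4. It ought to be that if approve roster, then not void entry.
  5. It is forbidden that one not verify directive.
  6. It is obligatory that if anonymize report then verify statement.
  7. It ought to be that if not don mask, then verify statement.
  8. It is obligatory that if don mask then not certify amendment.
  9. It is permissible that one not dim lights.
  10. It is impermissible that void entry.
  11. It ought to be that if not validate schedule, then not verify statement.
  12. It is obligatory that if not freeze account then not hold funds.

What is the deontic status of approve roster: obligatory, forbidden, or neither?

Neither

Premise 4 is O(approve_roster → ¬void_entry); even if O(¬void_entry) held, inferring O(approve_roster) would be affirming the consequent — invalid.
No premise or chain of K-axiom applications forces O(approve_roster), and none forces O(¬approve_roster). So approve_roster is neither obligatory nor forbidden under these norms.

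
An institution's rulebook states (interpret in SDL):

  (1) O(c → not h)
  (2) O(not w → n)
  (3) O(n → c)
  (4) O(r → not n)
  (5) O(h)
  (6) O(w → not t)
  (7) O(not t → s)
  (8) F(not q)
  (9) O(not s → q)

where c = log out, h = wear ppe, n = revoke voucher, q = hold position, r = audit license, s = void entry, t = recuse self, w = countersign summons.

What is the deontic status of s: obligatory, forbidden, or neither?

Premise 5 states O(h) outright.
Premise 1 is O(c → not h); contrapositively O(h → not c). Since O(h) holds, K gives O(not c).
Premise 3 is O(n → c); contrapositively O(not c → not n). Since O(not c) holds, K gives O(not n).
Premise 2, O(not w → n), contraposes to O(not n → w); with O(not n) we get O(w).
With premise 6, O(w → not t), the K-axiom yields O(not t).
Premise 7 is O(not t → s); since O(not t), deontic closure gives O(s).
Premises 4, 8, 9 do not contribute to this derivation.
Hence s is obligatory.

Obligatory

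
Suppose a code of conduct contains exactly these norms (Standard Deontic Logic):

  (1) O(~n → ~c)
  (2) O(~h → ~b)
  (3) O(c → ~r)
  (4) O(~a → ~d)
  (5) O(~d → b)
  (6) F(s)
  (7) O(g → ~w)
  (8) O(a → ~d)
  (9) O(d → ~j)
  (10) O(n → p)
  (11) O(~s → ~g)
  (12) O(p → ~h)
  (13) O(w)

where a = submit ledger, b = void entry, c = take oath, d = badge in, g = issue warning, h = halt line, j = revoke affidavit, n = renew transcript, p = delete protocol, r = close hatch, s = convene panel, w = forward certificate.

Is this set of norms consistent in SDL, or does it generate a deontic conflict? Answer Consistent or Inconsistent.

Premise 7 is O(g → ~w), but O(g) is not derivable from the premises, so it does not yield O(~w).
So O(~w) is not derivable, and the apparent clash with O(w) does not arise.
A world satisfying every obligation exists (e.g. a=false, b=true, c=false, d=false, g=false, h=true, j=false, n=false, p=false, r=false, s=false, w=true); no atom is both obligatory and forbidden, so the set is consistent.

Consistent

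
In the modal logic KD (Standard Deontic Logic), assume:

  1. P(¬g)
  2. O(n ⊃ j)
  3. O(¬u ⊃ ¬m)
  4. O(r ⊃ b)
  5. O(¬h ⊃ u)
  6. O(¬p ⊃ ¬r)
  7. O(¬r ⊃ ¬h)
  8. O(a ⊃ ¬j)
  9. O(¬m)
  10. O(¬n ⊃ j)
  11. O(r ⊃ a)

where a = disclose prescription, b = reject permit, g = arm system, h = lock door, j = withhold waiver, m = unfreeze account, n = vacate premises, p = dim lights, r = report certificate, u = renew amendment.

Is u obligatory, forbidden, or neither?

By case analysis on n: premise 2 gives O(n ⊃ j) and premise 10 gives O(¬n ⊃ j), so O(j) either way.
The contrapositive of premise 8 (O(a ⊃ ¬j)) is O(j ⊃ ¬a), and O(j) is already established, so O(¬a).
The contrapositive of premise 11 (O(r ⊃ a)) is O(¬a ⊃ ¬r), and O(¬a) is already established, so O(¬r).
Premise 7 is O(¬r ⊃ ¬h); since O(¬r), deontic closure gives O(¬h).
From O(¬h) and premise 5, O(¬h ⊃ u), we obtain O(u).
Premises 1, 3, 4, 6, 9 do not contribute to this derivation.
Hence u is obligatory.

Obligatory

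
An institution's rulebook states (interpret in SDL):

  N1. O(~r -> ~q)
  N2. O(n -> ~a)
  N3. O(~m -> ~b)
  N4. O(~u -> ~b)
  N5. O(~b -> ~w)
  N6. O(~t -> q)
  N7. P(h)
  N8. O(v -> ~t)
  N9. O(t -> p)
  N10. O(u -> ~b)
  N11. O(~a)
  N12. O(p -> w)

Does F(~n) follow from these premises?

No

Premise 2 is O(n -> ~a); even if O(~a) held, inferring O(n) would be affirming the consequent — invalid.
No other premise forces O(n). An ideal world satisfying every premise can still have ~n true, so F(~n) is not derivable.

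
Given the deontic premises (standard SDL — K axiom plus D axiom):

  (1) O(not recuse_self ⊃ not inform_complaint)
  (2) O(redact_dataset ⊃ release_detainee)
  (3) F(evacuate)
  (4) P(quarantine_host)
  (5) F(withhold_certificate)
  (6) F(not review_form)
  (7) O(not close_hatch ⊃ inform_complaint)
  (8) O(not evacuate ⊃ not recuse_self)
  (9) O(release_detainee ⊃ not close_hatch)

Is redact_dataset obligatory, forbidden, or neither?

Forbidden

Premise 3, F(evacuate), is equivalent to O(not evacuate).
With premise 8, O(not evacuate ⊃ not recuse_self), the K-axiom yields O(not recuse_self).
With premise 1, O(not recuse_self ⊃ not inform_complaint), the K-axiom yields O(not inform_complaint).
The contrapositive of premise 7 (O(not close_hatch ⊃ inform_complaint)) is O(not inform_complaint ⊃ close_hatch), and O(not inform_complaint) is already established, so O(close_hatch).
The contrapositive of premise 9 (O(release_detainee ⊃ not close_hatch)) is O(close_hatch ⊃ not release_detainee), and O(close_hatch) is already established, so O(not release_detainee).
Premise 2 is O(redact_dataset ⊃ release_detainee); contrapositively O(not release_detainee ⊃ not redact_dataset). Since O(not release_detainee) holds, K gives O(not redact_dataset).
Premises 4, 5, 6 do not contribute to this derivation.
Thus O(not redact_dataset), which is F(redact_dataset): redact_dataset is forbidden.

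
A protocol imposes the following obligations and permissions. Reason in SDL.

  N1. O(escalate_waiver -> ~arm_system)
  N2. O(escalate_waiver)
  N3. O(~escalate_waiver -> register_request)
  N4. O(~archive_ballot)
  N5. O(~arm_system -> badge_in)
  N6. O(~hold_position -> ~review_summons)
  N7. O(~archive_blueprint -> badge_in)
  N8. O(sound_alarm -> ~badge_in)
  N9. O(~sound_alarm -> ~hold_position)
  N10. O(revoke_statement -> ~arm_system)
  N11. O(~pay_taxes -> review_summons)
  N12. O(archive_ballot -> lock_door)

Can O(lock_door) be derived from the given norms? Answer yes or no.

No

Premise 12 is O(archive_ballot -> lock_door), but O(archive_ballot) is not derivable from the premises, so it does not yield O(lock_door).
No other premise forces O(lock_door). An ideal world satisfying every premise can still have lock_door false, so O(lock_door) is not derivable.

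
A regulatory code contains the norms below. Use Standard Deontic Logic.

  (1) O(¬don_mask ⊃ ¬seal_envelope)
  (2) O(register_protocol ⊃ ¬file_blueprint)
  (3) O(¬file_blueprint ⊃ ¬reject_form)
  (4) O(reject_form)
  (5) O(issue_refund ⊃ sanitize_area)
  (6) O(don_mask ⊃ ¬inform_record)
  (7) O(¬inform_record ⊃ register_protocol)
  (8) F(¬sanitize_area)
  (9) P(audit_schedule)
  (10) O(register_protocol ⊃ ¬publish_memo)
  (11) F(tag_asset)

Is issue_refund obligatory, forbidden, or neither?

Premise 5 is O(issue_refund ⊃ sanitize_area); even if O(sanitize_area) held, inferring O(issue_refund) would be affirming the consequent — invalid.
No premise or chain of K-axiom applications forces O(issue_refund), and none forces O(¬issue_refund). So issue_refund is neither obligatory nor forbidden under these norms.

Neither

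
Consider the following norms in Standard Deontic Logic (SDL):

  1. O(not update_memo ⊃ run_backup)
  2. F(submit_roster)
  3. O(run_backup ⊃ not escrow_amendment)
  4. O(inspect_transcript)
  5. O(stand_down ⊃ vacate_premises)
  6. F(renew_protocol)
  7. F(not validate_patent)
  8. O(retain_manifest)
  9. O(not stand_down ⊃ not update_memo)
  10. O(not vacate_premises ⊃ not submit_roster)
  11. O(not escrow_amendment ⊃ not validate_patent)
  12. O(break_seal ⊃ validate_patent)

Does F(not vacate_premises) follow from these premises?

Yes

Premise 7, F(not validate_patent), is equivalent to O(validate_patent).
Premise 11 is O(not escrow_amendment ⊃ not validate_patent); contrapositively O(validate_patent ⊃ escrow_amendment). Since O(validate_patent) holds, K gives O(escrow_amendment).
Premise 3, O(run_backup ⊃ not escrow_amendment), contraposes to O(escrow_amendment ⊃ not run_backup); with O(escrow_amendment) we get O(not run_backup).
Premise 1, O(not update_memo ⊃ run_backup), contraposes to O(not run_backup ⊃ update_memo); with O(not run_backup) we get O(update_memo).
The contrapositive of premise 9 (O(not stand_down ⊃ not update_memo)) is O(update_memo ⊃ stand_down), and O(update_memo) is already established, so O(stand_down).
From O(stand_down) and premise 5, O(stand_down ⊃ vacate_premises), we obtain O(vacate_premises).
Premises 2, 4, 6, 8, 10, 12 do not contribute to this derivation.
So O(vacate_premises) holds, i.e. F(not vacate_premises). The claim follows.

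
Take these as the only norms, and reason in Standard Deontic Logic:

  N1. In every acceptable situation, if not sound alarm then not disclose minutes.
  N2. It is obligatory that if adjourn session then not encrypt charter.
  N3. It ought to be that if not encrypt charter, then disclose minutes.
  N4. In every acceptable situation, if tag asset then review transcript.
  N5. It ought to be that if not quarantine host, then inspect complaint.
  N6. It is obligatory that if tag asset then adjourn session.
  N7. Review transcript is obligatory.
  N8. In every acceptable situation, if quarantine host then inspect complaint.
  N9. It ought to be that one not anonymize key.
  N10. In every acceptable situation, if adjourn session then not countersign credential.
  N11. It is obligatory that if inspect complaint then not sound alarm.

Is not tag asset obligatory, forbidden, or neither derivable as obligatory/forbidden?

Obligatory

Premises 5 and 8 cover both cases: O(¬quarantine_host → inspect_complaint) and O(quarantine_host → inspect_complaint). Since ¬quarantine_host ∨ quarantine_host is a tautology, O(inspect_complaint) follows.
Applying K to premise 11 (O(inspect_complaint → ¬sound_alarm)) and O(inspect_complaint) yields O(¬sound_alarm).
With premise 1, O(¬sound_alarm → ¬disclose_minutes), the K-axiom yields O(¬disclose_minutes).
Premise 3 is O(¬encrypt_charter → disclose_minutes); contrapositively O(¬disclose_minutes → encrypt_charter). Since O(¬disclose_minutes) holds, K gives O(encrypt_charter).
Premise 2 is O(adjourn_session → ¬encrypt_charter); contrapositively O(encrypt_charter → ¬adjourn_session). Since O(encrypt_charter) holds, K gives O(¬adjourn_session).
Premise 6, O(tag_asset → adjourn_session), contraposes to O(¬adjourn_session → ¬tag_asset); with O(¬adjourn_session) we get O(¬tag_asset).
Premises 4, 7, 9, 10 do not contribute to this derivation.
Hence ¬tag_asset is obligatory.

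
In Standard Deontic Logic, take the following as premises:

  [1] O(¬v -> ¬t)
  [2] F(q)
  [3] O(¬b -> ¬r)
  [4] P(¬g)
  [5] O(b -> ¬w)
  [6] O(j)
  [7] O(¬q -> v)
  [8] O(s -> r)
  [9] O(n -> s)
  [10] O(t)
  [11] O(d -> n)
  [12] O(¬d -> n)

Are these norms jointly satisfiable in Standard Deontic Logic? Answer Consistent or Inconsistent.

Premise 1 is O(¬v -> ¬t), but O(¬v) is not derivable from the premises, so it does not yield O(¬t).
So O(¬t) is not derivable, and the apparent clash with O(t) does not arise.
A world satisfying every obligation exists (e.g. b=true, d=false, g=false, j=true, n=true, q=false, r=true, s=true, t=true, v=true, w=false); no atom is both obligatory and forbidden, so the set is consistent.

Consistent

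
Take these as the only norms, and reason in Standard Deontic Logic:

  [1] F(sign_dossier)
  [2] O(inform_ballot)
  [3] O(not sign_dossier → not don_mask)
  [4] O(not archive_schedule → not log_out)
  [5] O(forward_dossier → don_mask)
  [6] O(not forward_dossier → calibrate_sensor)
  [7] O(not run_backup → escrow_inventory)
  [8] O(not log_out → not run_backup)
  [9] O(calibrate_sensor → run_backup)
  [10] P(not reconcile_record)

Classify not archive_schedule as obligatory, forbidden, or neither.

Premise 1 is F(sign_dossier), i.e. O(not sign_dossier).
Premise 3 is O(not sign_dossier → not don_mask); since O(not sign_dossier), deontic closure gives O(not don_mask).
Premise 5 is O(forward_dossier → don_mask); contrapositively O(not don_mask → not forward_dossier). Since O(not don_mask) holds, K gives O(not forward_dossier).
With premise 6, O(not forward_dossier → calibrate_sensor), the K-axiom yields O(calibrate_sensor).
Applying K to premise 9 (O(calibrate_sensor → run_backup)) and O(calibrate_sensor) yields O(run_backup).
Premise 8, O(not log_out → not run_backup), contraposes to O(run_backup → log_out); with O(run_backup) we get O(log_out).
Premise 4, O(not archive_schedule → not log_out), contraposes to O(log_out → archive_schedule); with O(log_out) we get O(archive_schedule).
Premises 2, 7, 10 do not contribute to this derivation.
Thus O(archive_schedule), which is F(not archive_schedule): not archive_schedule is forbidden.

Forbidden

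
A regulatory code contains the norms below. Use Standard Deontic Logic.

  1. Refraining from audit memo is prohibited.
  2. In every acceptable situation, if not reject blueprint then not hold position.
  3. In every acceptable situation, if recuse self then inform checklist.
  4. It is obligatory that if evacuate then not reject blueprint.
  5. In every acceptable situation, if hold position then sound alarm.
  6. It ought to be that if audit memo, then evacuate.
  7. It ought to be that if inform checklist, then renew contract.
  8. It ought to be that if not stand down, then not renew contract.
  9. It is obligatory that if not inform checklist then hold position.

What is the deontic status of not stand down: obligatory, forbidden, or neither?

F(¬audit_memo) at premise 1 means O(audit_memo).
Premise 6 is O(audit_memo → evacuate); since O(audit_memo), deontic closure gives O(evacuate).
Applying K to premise 4 (O(evacuate → ¬reject_blueprint)) and O(evacuate) yields O(¬reject_blueprint).
Premise 2 is O(¬reject_blueprint → ¬hold_position); since O(¬reject_blueprint), deontic closure gives O(¬hold_position).
Premise 9, O(¬inform_checklist → hold_position), contraposes to O(¬hold_position → inform_checklist); with O(¬hold_position) we get O(inform_checklist).
From O(inform_checklist) and premise 7, O(inform_checklist → renew_contract), we obtain O(renew_contract).
Premise 8, O(¬stand_down → ¬renew_contract), contraposes to O(renew_contract → stand_down); with O(renew_contract) we get O(stand_down).
Premises 3, 5 do not contribute to this derivation.
Thus O(stand_down), which is F(¬stand_down): ¬stand_down is forbidden.

Forbidden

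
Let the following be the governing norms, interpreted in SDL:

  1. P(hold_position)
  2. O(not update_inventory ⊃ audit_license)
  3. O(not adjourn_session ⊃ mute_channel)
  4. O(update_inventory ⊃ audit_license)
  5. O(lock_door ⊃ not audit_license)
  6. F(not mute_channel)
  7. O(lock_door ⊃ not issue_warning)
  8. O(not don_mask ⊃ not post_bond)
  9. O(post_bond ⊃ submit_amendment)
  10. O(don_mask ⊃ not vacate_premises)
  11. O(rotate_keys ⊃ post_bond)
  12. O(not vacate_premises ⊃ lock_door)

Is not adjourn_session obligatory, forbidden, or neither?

Premise 3 is O(not adjourn_session ⊃ mute_channel); even if O(mute_channel) held, inferring O(not adjourn_session) would be affirming the consequent — invalid.
No premise or chain of K-axiom applications forces O(not adjourn_session), and none forces O(adjourn_session). So not adjourn_session is neither obligatory nor forbidden under these norms.

Neither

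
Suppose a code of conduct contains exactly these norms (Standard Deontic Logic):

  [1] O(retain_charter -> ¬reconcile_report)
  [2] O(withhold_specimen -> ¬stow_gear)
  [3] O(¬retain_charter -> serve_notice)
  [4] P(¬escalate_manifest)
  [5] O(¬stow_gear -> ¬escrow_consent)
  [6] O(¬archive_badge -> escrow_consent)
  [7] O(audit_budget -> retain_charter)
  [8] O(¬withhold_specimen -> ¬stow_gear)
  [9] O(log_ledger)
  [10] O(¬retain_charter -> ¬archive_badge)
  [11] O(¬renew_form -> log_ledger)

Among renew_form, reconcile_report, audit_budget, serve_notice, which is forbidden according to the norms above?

reconcile_report

Premises 8 and 2 are O(¬withhold_specimen -> ¬stow_gear) and O(withhold_specimen -> ¬stow_gear); every ideal world satisfies ¬withhold_specimen or withhold_specimen, so in either case ¬stow_gear holds — hence O(¬stow_gear).
With premise 5, O(¬stow_gear -> ¬escrow_consent), the K-axiom yields O(¬escrow_consent).
Premise 6, O(¬archive_badge -> escrow_consent), contraposes to O(¬escrow_consent -> archive_badge); with O(¬escrow_consent) we get O(archive_badge).
Premise 10, O(¬retain_charter -> ¬archive_badge), contraposes to O(archive_badge -> retain_charter); with O(archive_badge) we get O(retain_charter).
Premise 1 is O(retain_charter -> ¬reconcile_report); since O(retain_charter), deontic closure gives O(¬reconcile_report).
So O(¬reconcile_report) holds, i.e. reconcile_report is forbidden. None of the other listed options is forbidden under the premises.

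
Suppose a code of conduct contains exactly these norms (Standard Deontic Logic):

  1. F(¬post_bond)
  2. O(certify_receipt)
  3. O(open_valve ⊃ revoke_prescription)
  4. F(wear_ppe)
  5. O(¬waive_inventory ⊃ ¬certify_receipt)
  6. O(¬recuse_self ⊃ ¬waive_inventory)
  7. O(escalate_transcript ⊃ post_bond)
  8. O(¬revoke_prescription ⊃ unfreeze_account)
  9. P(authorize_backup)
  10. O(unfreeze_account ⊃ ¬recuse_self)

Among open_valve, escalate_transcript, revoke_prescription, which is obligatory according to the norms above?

revoke_prescription

From premise 2 we have O(certify_receipt).
Premise 5 is O(¬waive_inventory ⊃ ¬certify_receipt); contrapositively O(certify_receipt ⊃ waive_inventory). Since O(certify_receipt) holds, K gives O(waive_inventory).
Premise 6 is O(¬recuse_self ⊃ ¬waive_inventory); contrapositively O(waive_inventory ⊃ recuse_self). Since O(waive_inventory) holds, K gives O(recuse_self).
The contrapositive of premise 10 (O(unfreeze_account ⊃ ¬recuse_self)) is O(recuse_self ⊃ ¬unfreeze_account), and O(recuse_self) is already established, so O(¬unfreeze_account).
Premise 8, O(¬revoke_prescription ⊃ unfreeze_account), contraposes to O(¬unfreeze_account ⊃ revoke_prescription); with O(¬unfreeze_account) we get O(revoke_prescription).
So O(revoke_prescription) holds — revoke_prescription is obligatory. None of the other listed options is made obligatory by any chain of premises.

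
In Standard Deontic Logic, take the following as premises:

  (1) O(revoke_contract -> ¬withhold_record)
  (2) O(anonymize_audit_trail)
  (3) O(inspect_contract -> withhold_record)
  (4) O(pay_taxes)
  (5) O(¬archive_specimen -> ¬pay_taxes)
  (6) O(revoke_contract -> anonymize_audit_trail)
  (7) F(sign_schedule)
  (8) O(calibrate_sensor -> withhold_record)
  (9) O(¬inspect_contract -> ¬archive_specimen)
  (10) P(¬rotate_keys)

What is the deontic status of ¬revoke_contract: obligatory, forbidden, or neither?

Obligatory

Premise 4 gives O(pay_taxes).
Premise 5, O(¬archive_specimen -> ¬pay_taxes), contraposes to O(pay_taxes -> archive_specimen); with O(pay_taxes) we get O(archive_specimen).
Premise 9 is O(¬inspect_contract -> ¬archive_specimen); contrapositively O(archive_specimen -> inspect_contract). Since O(archive_specimen) holds, K gives O(inspect_contract).
Applying K to premise 3 (O(inspect_contract -> withhold_record)) and O(inspect_contract) yields O(withhold_record).
Premise 1 is O(revoke_contract -> ¬withhold_record); contrapositively O(withhold_record -> ¬revoke_contract). Since O(withhold_record) holds, K gives O(¬revoke_contract).
Premises 2, 6, 7, 8, 10 do not contribute to this derivation.
Hence ¬revoke_contract is obligatory.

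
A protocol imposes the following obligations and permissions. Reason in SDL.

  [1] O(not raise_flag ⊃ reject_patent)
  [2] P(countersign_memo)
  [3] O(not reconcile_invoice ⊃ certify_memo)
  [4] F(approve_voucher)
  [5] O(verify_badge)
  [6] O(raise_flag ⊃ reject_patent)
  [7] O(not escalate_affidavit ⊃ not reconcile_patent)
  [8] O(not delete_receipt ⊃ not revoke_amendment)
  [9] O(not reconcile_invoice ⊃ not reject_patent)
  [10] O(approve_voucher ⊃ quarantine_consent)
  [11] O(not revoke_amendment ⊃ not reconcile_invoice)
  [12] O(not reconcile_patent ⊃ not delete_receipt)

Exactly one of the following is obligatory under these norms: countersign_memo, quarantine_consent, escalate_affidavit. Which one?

Premises 1 and 6 are O(not raise_flag ⊃ reject_patent) and O(raise_flag ⊃ reject_patent); every ideal world satisfies not raise_flag or raise_flag, so in either case reject_patent holds — hence O(reject_patent).
Premise 9 is O(not reconcile_invoice ⊃ not reject_patent); contrapositively O(reject_patent ⊃ reconcile_invoice). Since O(reject_patent) holds, K gives O(reconcile_invoice).
Premise 11 is O(not revoke_amendment ⊃ not reconcile_invoice); contrapositively O(reconcile_invoice ⊃ revoke_amendment). Since O(reconcile_invoice) holds, K gives O(revoke_amendment).
The contrapositive of premise 8 (O(not delete_receipt ⊃ not revoke_amendment)) is O(revoke_amendment ⊃ delete_receipt), and O(revoke_amendment) is already established, so O(delete_receipt).
Premise 12 is O(not reconcile_patent ⊃ not delete_receipt); contrapositively O(delete_receipt ⊃ reconcile_patent). Since O(delete_receipt) holds, K gives O(reconcile_patent).
Premise 7, O(not escalate_affidavit ⊃ not reconcile_patent), contraposes to O(reconcile_patent ⊃ escalate_affidavit); with O(reconcile_patent) we get O(escalate_affidavit).
So O(escalate_affidavit) holds — escalate_affidavit is obligatory. None of the other listed options is made obligatory by any chain of premises.

escalate_affidavit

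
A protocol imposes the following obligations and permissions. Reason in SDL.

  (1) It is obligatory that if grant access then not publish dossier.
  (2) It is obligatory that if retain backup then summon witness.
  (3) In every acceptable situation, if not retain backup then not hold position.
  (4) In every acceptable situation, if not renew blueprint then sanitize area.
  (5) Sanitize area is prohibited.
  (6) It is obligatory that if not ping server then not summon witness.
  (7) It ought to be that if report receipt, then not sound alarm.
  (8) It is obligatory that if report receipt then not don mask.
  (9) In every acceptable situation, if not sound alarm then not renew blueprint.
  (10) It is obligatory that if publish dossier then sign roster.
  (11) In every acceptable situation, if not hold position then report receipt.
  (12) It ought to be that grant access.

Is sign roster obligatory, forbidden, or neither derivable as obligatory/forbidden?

Neither

Premise 10 is O(publish_dossier → sign_roster), but O(publish_dossier) is not derivable from the premises, so it does not yield O(sign_roster).
No premise or chain of K-axiom applications forces O(sign_roster), and none forces O(¬sign_roster). So sign_roster is neither obligatory nor forbidden under these norms.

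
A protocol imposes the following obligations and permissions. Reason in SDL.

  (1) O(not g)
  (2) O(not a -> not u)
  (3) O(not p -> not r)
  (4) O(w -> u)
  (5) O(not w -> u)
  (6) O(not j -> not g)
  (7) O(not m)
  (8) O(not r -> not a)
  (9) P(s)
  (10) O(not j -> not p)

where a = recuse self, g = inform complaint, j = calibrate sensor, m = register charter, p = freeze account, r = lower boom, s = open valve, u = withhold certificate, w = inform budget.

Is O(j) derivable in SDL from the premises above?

Premises 5 and 4 are O(not w -> u) and O(w -> u); every ideal world satisfies not w or w, so in either case u holds — hence O(u).
Premise 2 is O(not a -> not u); contrapositively O(u -> a). Since O(u) holds, K gives O(a).
The contrapositive of premise 8 (O(not r -> not a)) is O(a -> r), and O(a) is already established, so O(r).
Premise 3 is O(not p -> not r); contrapositively O(r -> p). Since O(r) holds, K gives O(p).
Premise 10, O(not j -> not p), contraposes to O(p -> j); with O(p) we get O(j).
Premises 1, 6, 7, 9 do not contribute to this derivation.
So O(j) follows.

Yes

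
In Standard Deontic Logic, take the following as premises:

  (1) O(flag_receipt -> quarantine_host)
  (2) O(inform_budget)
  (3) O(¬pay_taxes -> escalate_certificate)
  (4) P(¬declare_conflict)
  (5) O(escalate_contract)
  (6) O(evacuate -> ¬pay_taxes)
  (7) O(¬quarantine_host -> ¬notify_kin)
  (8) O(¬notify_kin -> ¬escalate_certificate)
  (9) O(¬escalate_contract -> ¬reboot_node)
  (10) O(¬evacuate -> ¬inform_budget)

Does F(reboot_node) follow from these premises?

Premise 9 is O(¬escalate_contract -> ¬reboot_node), but O(¬escalate_contract) is not derivable from the premises, so it does not yield O(¬reboot_node).
No other premise forces O(¬reboot_node). An ideal world satisfying every premise can still have reboot_node true, so F(reboot_node) is not derivable.

No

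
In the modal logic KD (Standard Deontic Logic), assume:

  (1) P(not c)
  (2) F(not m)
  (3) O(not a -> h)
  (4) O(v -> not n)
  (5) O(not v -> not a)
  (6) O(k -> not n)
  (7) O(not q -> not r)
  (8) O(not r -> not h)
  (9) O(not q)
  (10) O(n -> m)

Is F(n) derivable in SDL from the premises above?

Yes

Premise 9 gives O(not q).
With premise 7, O(not q -> not r), the K-axiom yields O(not r).
From O(not r) and premise 8, O(not r -> not h), we obtain O(not h).
Premise 3 is O(not a -> h); contrapositively O(not h -> a). Since O(not h) holds, K gives O(a).
The contrapositive of premise 5 (O(not v -> not a)) is O(a -> v), and O(a) is already established, so O(v).
From O(v) and premise 4, O(v -> not n), we obtain O(not n).
Premises 1, 2, 6, 10 do not contribute to this derivation.
So O(not n) holds, i.e. F(n). The claim follows.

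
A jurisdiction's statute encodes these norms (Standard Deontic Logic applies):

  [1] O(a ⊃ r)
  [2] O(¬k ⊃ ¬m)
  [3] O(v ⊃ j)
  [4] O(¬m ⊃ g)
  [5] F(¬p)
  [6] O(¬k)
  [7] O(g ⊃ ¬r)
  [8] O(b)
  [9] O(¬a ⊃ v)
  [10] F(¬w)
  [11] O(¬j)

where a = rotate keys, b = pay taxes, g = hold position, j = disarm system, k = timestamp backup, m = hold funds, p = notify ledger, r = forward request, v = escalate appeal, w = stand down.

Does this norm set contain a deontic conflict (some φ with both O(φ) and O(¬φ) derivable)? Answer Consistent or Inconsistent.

From premise 11 we have O(¬j).
Premise 3, O(v ⊃ j), contraposes to O(¬j ⊃ ¬v); with O(¬j) we get O(¬v).
The contrapositive of premise 9 (O(¬a ⊃ v)) is O(¬v ⊃ a), and O(¬v) is already established, so O(a).
Applying K to premise 1 (O(a ⊃ r)) and O(a) yields O(r).
Premise 7 is O(g ⊃ ¬r); contrapositively O(r ⊃ ¬g). Since O(r) holds, K gives O(¬g).
Premise 4, O(¬m ⊃ g), contraposes to O(¬g ⊃ m); with O(¬g) we get O(m).
Premise 2 is O(¬k ⊃ ¬m); contrapositively O(m ⊃ k). Since O(m) holds, K gives O(k).
Yet premise 6 states O(¬k).
We now have both O(k) and O(¬k) — k is simultaneously obligatory and forbidden, violating the D-axiom.

Inconsistent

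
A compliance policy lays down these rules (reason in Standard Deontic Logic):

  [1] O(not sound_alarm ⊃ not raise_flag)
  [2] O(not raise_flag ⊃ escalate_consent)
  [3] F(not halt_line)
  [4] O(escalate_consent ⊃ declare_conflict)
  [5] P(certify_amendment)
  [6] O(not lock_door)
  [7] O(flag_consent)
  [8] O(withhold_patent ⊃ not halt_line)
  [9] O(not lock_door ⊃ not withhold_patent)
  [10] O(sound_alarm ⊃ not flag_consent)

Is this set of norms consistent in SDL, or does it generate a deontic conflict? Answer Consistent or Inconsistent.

Consistent

Premise 8 is O(withhold_patent ⊃ not halt_line), but O(withhold_patent) is not derivable from the premises, so it does not yield O(not halt_line).
So O(not halt_line) is not derivable, and the apparent clash with O(halt_line) does not arise.
A world satisfying every obligation exists (e.g. certify_amendment=false, declare_conflict=true, escalate_consent=true, flag_consent=true, halt_line=true, lock_door=false, raise_flag=false, sound_alarm=false, withhold_patent=false); no atom is both obligatory and forbidden, so the set is consistent.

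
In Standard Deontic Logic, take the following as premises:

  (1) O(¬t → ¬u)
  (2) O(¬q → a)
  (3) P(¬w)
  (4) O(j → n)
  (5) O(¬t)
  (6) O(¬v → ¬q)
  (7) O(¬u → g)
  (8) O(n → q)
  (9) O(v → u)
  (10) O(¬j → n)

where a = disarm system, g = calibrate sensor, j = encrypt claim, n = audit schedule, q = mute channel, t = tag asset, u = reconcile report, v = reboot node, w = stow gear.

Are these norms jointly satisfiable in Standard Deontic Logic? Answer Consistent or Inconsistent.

Premises 10 and 4 are O(¬j → n) and O(j → n); every ideal world satisfies ¬j or j, so in either case n holds — hence O(n).
From O(n) and premise 8, O(n → q), we obtain O(q).
The contrapositive of premise 6 (O(¬v → ¬q)) is O(q → v), and O(q) is already established, so O(v).
From O(v) and premise 9, O(v → u), we obtain O(u).
Premise 1, O(¬t → ¬u), contraposes to O(u → t); with O(u) we get O(t).
However, premise 5 gives O(¬t).
We now have both O(t) and O(¬t) — t is simultaneously obligatory and forbidden, violating the D-axiom.

Inconsistent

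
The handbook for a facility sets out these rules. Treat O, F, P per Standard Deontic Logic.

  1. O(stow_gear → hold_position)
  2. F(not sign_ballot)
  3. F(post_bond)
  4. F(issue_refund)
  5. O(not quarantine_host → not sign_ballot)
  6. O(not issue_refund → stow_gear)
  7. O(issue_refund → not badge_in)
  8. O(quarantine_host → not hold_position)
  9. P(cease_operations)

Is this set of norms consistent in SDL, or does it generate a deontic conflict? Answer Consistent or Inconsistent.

Inconsistent

Premise 4 is F(issue_refund), i.e. O(not issue_refund).
Applying K to premise 6 (O(not issue_refund → stow_gear)) and O(not issue_refund) yields O(stow_gear).
From O(stow_gear) and premise 1, O(stow_gear → hold_position), we obtain O(hold_position).
Premise 8, O(quarantine_host → not hold_position), contraposes to O(hold_position → not quarantine_host); with O(hold_position) we get O(not quarantine_host).
Premise 5 is O(not quarantine_host → not sign_ballot); since O(not quarantine_host), deontic closure gives O(not sign_ballot).
However, F(not sign_ballot) at premise 2 amounts to O(sign_ballot).
We now have both O(not sign_ballot) and O(sign_ballot) — sign_ballot is simultaneously obligatory and forbidden, violating the D-axiom.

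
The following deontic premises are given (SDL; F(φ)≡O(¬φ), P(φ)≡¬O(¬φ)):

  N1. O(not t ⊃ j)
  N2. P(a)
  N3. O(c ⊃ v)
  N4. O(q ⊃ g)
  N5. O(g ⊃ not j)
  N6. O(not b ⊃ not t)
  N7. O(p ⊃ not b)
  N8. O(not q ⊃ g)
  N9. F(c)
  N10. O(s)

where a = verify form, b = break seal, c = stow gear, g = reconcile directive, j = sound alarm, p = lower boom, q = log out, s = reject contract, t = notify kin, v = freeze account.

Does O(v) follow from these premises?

No

Premise 3 is O(c ⊃ v), but O(c) is not derivable from the premises, so it does not yield O(v).
No other premise forces O(v). An ideal world satisfying every premise can still have v false, so O(v) is not derivable.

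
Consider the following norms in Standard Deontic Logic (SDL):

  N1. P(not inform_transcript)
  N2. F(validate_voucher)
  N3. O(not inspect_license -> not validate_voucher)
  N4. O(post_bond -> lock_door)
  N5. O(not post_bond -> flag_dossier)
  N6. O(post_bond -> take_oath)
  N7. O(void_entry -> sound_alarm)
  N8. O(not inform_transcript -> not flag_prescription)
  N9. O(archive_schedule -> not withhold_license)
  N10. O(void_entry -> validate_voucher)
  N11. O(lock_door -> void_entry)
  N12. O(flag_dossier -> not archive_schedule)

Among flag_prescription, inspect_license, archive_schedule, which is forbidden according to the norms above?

archive_schedule

F(validate_voucher) at premise 2 means O(not validate_voucher).
Premise 10, O(void_entry -> validate_voucher), contraposes to O(not validate_voucher -> not void_entry); with O(not validate_voucher) we get O(not void_entry).
Premise 11 is O(lock_door -> void_entry); contrapositively O(not void_entry -> not lock_door). Since O(not void_entry) holds, K gives O(not lock_door).
Premise 4, O(post_bond -> lock_door), contraposes to O(not lock_door -> not post_bond); with O(not lock_door) we get O(not post_bond).
Premise 5 is O(not post_bond -> flag_dossier); since O(not post_bond), deontic closure gives O(flag_dossier).
With premise 12, O(flag_dossier -> not archive_schedule), the K-axiom yields O(not archive_schedule).
So O(not archive_schedule) holds, i.e. archive_schedule is forbidden. None of the other listed options is forbidden under the premises.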